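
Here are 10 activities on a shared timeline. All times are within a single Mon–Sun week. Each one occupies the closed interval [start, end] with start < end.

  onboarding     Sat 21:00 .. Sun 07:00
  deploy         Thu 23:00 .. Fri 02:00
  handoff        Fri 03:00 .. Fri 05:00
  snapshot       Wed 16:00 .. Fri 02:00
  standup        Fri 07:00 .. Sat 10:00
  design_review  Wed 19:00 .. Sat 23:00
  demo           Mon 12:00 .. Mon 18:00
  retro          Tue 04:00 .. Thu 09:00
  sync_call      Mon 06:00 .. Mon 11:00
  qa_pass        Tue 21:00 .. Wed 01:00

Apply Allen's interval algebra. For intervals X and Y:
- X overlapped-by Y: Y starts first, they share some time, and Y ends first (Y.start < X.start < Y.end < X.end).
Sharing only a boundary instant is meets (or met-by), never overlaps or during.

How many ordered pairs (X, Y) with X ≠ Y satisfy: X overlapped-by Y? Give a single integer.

4

Checking all 90 ordered pairs for relation 'overlapped-by'; matching pairs in alphabetical order:
(design_review, retro): design_review overlapped-by retro ✓
(design_review, snapshot): design_review overlapped-by snapshot ✓
(onboarding, design_review): onboarding overlapped-by design_review ✓
(snapshot, retro): snapshot overlapped-by retro ✓
Count: 4.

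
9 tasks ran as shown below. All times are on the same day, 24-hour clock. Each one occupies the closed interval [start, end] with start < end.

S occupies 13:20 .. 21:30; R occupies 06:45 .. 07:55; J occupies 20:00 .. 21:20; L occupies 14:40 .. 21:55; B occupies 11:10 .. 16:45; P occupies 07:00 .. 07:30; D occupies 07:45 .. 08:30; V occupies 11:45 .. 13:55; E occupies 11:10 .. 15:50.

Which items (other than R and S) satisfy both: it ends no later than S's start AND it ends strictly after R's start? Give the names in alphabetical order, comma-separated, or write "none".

Conditions: its end is no later than S's start (X.end <= 13:20) AND its end is strictly after R's start (X.end > 06:45).
B: end 16:45 <= 13:20? ✗; end 16:45 > 06:45? ✓ → no.
D: end 08:30 <= 13:20? ✓; end 08:30 > 06:45? ✓ → yes.
E: end 15:50 <= 13:20? ✗; end 15:50 > 06:45? ✓ → no.
J: end 21:20 <= 13:20? ✗; end 21:20 > 06:45? ✓ → no.
L: end 21:55 <= 13:20? ✗; end 21:55 > 06:45? ✓ → no.
P: end 07:30 <= 13:20? ✓; end 07:30 > 06:45? ✓ → yes.
V: end 13:55 <= 13:20? ✗; end 13:55 > 06:45? ✓ → no.
Result: D, P.

D, P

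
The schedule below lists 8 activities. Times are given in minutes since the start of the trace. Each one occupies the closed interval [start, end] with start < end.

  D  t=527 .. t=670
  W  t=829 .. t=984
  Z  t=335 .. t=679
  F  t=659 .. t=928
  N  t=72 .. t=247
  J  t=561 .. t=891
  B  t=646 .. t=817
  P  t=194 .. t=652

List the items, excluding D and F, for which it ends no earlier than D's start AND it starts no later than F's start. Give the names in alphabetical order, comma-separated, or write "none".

Conditions: its end is no earlier than D's start (X.end >= t=527) AND its start is no later than F's start (X.start <= t=659).
B: end t=817 >= t=527? ✓; start t=646 <= t=659? ✓ → yes.
J: end t=891 >= t=527? ✓; start t=561 <= t=659? ✓ → yes.
N: end t=247 >= t=527? ✗; start t=72 <= t=659? ✓ → no.
P: end t=652 >= t=527? ✓; start t=194 <= t=659? ✓ → yes.
W: end t=984 >= t=527? ✓; start t=829 <= t=659? ✗ → no.
Z: end t=679 >= t=527? ✓; start t=335 <= t=659? ✓ → yes.
Result: B, J, P, Z.

B, J, P, Z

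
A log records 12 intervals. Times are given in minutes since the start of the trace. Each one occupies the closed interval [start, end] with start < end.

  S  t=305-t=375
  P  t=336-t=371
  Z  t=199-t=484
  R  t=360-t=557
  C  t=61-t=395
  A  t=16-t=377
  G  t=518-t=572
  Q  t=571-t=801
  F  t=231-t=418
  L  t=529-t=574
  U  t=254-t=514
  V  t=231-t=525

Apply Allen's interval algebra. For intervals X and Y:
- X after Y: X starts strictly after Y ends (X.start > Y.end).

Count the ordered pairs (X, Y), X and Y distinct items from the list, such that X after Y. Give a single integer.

24

Checking all 132 ordered pairs for relation 'after'; matching pairs in alphabetical order:
(G, A): G after A ✓
(G, C): G after C ✓
(G, F): G after F ✓
(G, P): G after P ✓
(G, S): G after S ✓
(G, U): G after U ✓
(G, Z): G after Z ✓
(L, A): L after A ✓
(L, C): L after C ✓
(L, F): L after F ✓
(L, P): L after P ✓
(L, S): L after S ✓
(L, U): L after U ✓
(L, V): L after V ✓
(L, Z): L after Z ✓
(Q, A): Q after A ✓
(Q, C): Q after C ✓
(Q, F): Q after F ✓
(Q, P): Q after P ✓
(Q, R): Q after R ✓
(Q, S): Q after S ✓
(Q, U): Q after U ✓
(Q, V): Q after V ✓
(Q, Z): Q after Z ✓
Count: 24.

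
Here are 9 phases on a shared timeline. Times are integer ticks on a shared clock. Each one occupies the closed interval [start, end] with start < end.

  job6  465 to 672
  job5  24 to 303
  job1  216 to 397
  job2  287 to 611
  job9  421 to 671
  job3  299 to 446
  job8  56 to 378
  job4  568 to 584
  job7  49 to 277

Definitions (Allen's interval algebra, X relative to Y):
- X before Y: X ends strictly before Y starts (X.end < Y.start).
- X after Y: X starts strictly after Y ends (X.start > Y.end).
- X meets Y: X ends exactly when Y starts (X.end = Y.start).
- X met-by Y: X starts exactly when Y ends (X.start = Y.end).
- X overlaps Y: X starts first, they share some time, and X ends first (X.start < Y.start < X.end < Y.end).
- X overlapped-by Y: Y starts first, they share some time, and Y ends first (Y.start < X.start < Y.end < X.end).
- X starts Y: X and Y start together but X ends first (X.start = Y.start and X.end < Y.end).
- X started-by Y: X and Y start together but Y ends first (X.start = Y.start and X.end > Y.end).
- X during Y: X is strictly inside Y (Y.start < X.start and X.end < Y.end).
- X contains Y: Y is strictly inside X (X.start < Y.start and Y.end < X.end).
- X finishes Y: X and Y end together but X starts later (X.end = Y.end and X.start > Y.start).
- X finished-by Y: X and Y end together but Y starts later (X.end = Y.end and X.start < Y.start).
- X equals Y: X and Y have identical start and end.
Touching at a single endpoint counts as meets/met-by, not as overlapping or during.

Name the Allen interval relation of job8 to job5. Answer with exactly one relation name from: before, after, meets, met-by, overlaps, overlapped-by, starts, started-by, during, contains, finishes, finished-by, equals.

job8 = [56, 378]; job5 = [24, 303].
Compare endpoints: job8.start > job5.start, job8.start < job5.end, job8.end > job5.start, job8.end > job5.end.
That pattern is 'overlapped-by'.

overlapped-by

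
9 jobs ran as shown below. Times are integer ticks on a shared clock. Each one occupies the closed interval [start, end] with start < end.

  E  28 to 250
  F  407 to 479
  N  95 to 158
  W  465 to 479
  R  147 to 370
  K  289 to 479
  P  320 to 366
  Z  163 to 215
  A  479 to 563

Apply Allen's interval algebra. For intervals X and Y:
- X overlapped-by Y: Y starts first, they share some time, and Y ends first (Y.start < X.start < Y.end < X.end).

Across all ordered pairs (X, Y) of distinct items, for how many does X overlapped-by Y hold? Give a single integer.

Checking all 72 ordered pairs for relation 'overlapped-by'; matching pairs in alphabetical order:
(K, R): K overlapped-by R ✓
(R, E): R overlapped-by E ✓
(R, N): R overlapped-by N ✓
Count: 3.

3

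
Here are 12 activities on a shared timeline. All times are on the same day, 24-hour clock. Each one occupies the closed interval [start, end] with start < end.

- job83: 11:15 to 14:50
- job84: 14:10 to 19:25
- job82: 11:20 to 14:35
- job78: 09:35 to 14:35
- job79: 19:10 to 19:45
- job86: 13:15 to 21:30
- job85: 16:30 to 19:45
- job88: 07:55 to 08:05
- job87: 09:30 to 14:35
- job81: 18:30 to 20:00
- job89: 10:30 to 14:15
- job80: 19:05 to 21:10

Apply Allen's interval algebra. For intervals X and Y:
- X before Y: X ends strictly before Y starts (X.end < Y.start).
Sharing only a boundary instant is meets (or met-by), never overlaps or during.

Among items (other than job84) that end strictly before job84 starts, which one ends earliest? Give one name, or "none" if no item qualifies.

Target job84 = [14:10, 19:25].
job78 [09:35, 14:35] → overlaps → excluded.
job79 [19:10, 19:45] → overlapped-by → excluded.
job80 [19:05, 21:10] → overlapped-by → excluded.
job81 [18:30, 20:00] → overlapped-by → excluded.
job82 [11:20, 14:35] → overlaps → excluded.
job83 [11:15, 14:50] → overlaps → excluded.
job85 [16:30, 19:45] → overlapped-by → excluded.
job86 [13:15, 21:30] → contains → excluded.
job87 [09:30, 14:35] → overlaps → excluded.
job88 [07:55, 08:05] → before → candidate.
job89 [10:30, 14:15] → overlaps → excluded.
Among candidates, earliest end is 08:05 → job88.

job88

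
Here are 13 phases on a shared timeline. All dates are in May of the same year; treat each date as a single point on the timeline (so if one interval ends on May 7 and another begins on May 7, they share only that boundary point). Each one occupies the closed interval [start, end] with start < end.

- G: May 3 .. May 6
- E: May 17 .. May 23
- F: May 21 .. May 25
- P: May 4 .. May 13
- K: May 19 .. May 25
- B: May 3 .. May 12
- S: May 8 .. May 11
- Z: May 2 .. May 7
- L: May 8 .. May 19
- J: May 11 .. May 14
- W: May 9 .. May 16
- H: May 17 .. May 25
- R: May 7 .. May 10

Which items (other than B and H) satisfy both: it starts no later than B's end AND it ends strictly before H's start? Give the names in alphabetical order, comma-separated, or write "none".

Conditions: its start is no later than B's end (X.start <= May 12) AND its end is strictly before H's start (X.end < May 17).
E: start May 17 <= May 12? ✗; end May 23 < May 17? ✗ → no.
F: start May 21 <= May 12? ✗; end May 25 < May 17? ✗ → no.
G: start May 3 <= May 12? ✓; end May 6 < May 17? ✓ → yes.
J: start May 11 <= May 12? ✓; end May 14 < May 17? ✓ → yes.
K: start May 19 <= May 12? ✗; end May 25 < May 17? ✗ → no.
L: start May 8 <= May 12? ✓; end May 19 < May 17? ✗ → no.
P: start May 4 <= May 12? ✓; end May 13 < May 17? ✓ → yes.
R: start May 7 <= May 12? ✓; end May 10 < May 17? ✓ → yes.
S: start May 8 <= May 12? ✓; end May 11 < May 17? ✓ → yes.
W: start May 9 <= May 12? ✓; end May 16 < May 17? ✓ → yes.
Z: start May 2 <= May 12? ✓; end May 7 < May 17? ✓ → yes.
Result: G, J, P, R, S, W, Z.

G, J, P, R, S, W, Z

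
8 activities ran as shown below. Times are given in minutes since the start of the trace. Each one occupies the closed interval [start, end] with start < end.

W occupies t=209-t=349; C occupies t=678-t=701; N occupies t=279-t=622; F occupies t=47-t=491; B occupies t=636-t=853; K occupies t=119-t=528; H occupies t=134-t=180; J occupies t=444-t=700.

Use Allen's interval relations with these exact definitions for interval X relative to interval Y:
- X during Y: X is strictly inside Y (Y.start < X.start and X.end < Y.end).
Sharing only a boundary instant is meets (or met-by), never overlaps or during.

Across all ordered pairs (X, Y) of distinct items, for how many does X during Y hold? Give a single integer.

5

Checking all 56 ordered pairs for relation 'during'; matching pairs in alphabetical order:
(C, B): C during B ✓
(H, F): H during F ✓
(H, K): H during K ✓
(W, F): W during F ✓
(W, K): W during K ✓
Count: 5.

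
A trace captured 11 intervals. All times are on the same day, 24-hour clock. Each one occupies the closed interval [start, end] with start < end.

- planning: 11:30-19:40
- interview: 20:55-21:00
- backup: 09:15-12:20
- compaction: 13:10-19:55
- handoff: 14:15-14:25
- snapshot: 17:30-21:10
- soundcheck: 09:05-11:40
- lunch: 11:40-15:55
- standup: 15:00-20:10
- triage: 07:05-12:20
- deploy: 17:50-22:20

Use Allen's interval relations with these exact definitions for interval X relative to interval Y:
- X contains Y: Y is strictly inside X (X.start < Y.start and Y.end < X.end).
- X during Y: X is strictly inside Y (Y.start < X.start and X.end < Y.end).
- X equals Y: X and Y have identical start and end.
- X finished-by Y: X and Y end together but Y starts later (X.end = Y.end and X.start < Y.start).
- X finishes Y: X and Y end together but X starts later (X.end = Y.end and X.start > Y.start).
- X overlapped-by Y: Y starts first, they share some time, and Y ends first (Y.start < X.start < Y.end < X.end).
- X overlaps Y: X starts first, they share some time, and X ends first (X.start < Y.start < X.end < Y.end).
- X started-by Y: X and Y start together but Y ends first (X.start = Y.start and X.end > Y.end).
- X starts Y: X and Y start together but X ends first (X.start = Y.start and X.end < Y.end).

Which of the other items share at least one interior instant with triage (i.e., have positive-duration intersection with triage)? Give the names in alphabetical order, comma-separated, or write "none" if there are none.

Target triage = [07:05, 12:20].
backup [09:15, 12:20] → finishes → yes.
compaction [13:10, 19:55] → after → no.
deploy [17:50, 22:20] → after → no.
handoff [14:15, 14:25] → after → no.
interview [20:55, 21:00] → after → no.
lunch [11:40, 15:55] → overlapped-by → yes.
planning [11:30, 19:40] → overlapped-by → yes.
snapshot [17:30, 21:10] → after → no.
soundcheck [09:05, 11:40] → during → yes.
standup [15:00, 20:10] → after → no.
Result: backup, lunch, planning, soundcheck.

backup, lunch, planning, soundcheck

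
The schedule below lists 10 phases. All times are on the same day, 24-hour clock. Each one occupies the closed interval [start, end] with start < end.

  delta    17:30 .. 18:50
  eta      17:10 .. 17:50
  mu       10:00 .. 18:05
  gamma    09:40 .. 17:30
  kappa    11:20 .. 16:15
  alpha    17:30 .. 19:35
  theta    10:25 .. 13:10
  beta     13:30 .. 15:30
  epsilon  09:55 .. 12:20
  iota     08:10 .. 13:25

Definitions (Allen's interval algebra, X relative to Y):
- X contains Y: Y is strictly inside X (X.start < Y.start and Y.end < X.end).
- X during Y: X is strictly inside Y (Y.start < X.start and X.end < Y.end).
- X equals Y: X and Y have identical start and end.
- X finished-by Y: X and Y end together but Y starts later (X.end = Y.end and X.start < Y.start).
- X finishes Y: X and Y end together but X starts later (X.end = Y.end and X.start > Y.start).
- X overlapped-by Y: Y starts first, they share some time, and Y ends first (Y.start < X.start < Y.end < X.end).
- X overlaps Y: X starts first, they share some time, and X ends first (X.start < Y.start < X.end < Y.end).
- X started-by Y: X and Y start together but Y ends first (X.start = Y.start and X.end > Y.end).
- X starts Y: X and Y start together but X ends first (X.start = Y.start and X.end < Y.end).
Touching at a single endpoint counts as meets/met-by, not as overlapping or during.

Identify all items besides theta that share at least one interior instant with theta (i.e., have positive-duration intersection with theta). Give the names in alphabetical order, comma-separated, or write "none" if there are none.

epsilon, gamma, iota, kappa, mu

Target theta = [10:25, 13:10].
alpha [17:30, 19:35] → after → no.
beta [13:30, 15:30] → after → no.
delta [17:30, 18:50] → after → no.
epsilon [09:55, 12:20] → overlaps → yes.
eta [17:10, 17:50] → after → no.
gamma [09:40, 17:30] → contains → yes.
iota [08:10, 13:25] → contains → yes.
kappa [11:20, 16:15] → overlapped-by → yes.
mu [10:00, 18:05] → contains → yes.
Result: epsilon, gamma, iota, kappa, mu.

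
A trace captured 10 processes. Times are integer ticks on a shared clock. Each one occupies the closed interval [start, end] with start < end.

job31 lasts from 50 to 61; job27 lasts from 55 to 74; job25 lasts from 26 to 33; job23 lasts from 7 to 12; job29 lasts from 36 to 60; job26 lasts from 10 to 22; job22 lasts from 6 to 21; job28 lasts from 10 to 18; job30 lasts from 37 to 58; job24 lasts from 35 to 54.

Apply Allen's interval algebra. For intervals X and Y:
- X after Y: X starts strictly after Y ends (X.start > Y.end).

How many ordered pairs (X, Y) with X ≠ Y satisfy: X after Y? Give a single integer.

Checking all 90 ordered pairs for relation 'after'; matching pairs in alphabetical order:
(job24, job22): job24 after job22 ✓
(job24, job23): job24 after job23 ✓
(job24, job25): job24 after job25 ✓
(job24, job26): job24 after job26 ✓
(job24, job28): job24 after job28 ✓
(job25, job22): job25 after job22 ✓
(job25, job23): job25 after job23 ✓
(job25, job26): job25 after job26 ✓
(job25, job28): job25 after job28 ✓
(job27, job22): job27 after job22 ✓
(job27, job23): job27 after job23 ✓
(job27, job24): job27 after job24 ✓
(job27, job25): job27 after job25 ✓
(job27, job26): job27 after job26 ✓
(job27, job28): job27 after job28 ✓
(job29, job22): job29 after job22 ✓
(job29, job23): job29 after job23 ✓
(job29, job25): job29 after job25 ✓
(job29, job26): job29 after job26 ✓
(job29, job28): job29 after job28 ✓
(job30, job22): job30 after job22 ✓
(job30, job23): job30 after job23 ✓
(job30, job25): job30 after job25 ✓
(job30, job26): job30 after job26 ✓
... plus 6 further pairs not listed.
Count: 30.

30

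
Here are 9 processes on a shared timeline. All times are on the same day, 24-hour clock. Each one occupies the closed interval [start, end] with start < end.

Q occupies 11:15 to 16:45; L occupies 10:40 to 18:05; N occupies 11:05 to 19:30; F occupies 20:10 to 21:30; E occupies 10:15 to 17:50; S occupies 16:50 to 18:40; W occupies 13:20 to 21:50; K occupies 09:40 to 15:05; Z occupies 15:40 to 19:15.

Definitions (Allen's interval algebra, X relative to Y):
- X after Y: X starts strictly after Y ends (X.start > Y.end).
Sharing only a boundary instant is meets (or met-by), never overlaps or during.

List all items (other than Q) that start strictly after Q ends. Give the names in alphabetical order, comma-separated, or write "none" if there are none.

F, S

Target Q = [11:15, 16:45].
E [10:15, 17:50] → contains → no.
F [20:10, 21:30] → after → yes.
K [09:40, 15:05] → overlaps → no.
L [10:40, 18:05] → contains → no.
N [11:05, 19:30] → contains → no.
S [16:50, 18:40] → after → yes.
W [13:20, 21:50] → overlapped-by → no.
Z [15:40, 19:15] → overlapped-by → no.
Result: F, S.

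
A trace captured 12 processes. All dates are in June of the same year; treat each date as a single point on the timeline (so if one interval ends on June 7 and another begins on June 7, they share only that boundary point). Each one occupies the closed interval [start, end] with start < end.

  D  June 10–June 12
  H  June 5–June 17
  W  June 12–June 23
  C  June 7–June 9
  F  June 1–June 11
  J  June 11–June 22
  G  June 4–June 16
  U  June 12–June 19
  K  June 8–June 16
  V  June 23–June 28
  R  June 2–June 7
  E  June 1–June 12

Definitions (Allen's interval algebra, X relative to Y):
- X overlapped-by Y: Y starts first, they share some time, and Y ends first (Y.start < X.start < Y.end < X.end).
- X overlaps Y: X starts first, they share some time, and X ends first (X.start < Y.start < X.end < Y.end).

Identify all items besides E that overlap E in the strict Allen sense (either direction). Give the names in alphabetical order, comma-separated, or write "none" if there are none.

Target E = [June 1, June 12].
C [June 7, June 9] → during → no.
D [June 10, June 12] → finishes → no.
F [June 1, June 11] → starts → no.
G [June 4, June 16] → overlapped-by → yes.
H [June 5, June 17] → overlapped-by → yes.
J [June 11, June 22] → overlapped-by → yes.
K [June 8, June 16] → overlapped-by → yes.
R [June 2, June 7] → during → no.
U [June 12, June 19] → met-by → no.
V [June 23, June 28] → after → no.
W [June 12, June 23] → met-by → no.
Result: G, H, J, K.

G, H, J, K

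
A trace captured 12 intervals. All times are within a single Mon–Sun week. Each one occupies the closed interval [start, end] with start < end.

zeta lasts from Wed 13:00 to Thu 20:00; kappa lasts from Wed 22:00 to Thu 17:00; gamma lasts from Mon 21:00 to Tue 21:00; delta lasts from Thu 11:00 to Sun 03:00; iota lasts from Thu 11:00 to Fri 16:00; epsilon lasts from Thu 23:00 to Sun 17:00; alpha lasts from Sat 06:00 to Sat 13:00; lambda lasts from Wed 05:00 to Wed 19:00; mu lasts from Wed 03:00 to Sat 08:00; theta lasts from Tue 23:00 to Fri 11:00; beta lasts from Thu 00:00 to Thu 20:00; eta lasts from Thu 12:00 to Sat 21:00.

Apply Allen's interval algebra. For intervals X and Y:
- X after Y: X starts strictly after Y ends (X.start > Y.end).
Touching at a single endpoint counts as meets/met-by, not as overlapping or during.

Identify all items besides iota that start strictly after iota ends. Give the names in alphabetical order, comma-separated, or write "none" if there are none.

Target iota = [Thu 11:00, Fri 16:00].
alpha [Sat 06:00, Sat 13:00] → after → yes.
beta [Thu 00:00, Thu 20:00] → overlaps → no.
delta [Thu 11:00, Sun 03:00] → started-by → no.
epsilon [Thu 23:00, Sun 17:00] → overlapped-by → no.
eta [Thu 12:00, Sat 21:00] → overlapped-by → no.
gamma [Mon 21:00, Tue 21:00] → before → no.
kappa [Wed 22:00, Thu 17:00] → overlaps → no.
lambda [Wed 05:00, Wed 19:00] → before → no.
mu [Wed 03:00, Sat 08:00] → contains → no.
theta [Tue 23:00, Fri 11:00] → overlaps → no.
zeta [Wed 13:00, Thu 20:00] → overlaps → no.
Result: alpha.

alpha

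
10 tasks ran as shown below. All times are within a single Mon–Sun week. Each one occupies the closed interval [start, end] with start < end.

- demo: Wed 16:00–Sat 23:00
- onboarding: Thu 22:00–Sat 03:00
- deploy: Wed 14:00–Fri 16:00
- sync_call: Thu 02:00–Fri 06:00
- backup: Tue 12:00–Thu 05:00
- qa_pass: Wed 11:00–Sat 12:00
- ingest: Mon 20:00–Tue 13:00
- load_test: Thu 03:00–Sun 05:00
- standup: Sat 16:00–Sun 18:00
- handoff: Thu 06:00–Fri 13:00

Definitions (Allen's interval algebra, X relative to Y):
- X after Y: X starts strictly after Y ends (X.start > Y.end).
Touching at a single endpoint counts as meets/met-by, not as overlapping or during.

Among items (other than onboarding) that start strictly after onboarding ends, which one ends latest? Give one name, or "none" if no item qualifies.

standup

Target onboarding = [Thu 22:00, Sat 03:00].
backup [Tue 12:00, Thu 05:00] → before → excluded.
demo [Wed 16:00, Sat 23:00] → contains → excluded.
deploy [Wed 14:00, Fri 16:00] → overlaps → excluded.
handoff [Thu 06:00, Fri 13:00] → overlaps → excluded.
ingest [Mon 20:00, Tue 13:00] → before → excluded.
load_test [Thu 03:00, Sun 05:00] → contains → excluded.
qa_pass [Wed 11:00, Sat 12:00] → contains → excluded.
standup [Sat 16:00, Sun 18:00] → after → candidate.
sync_call [Thu 02:00, Fri 06:00] → overlaps → excluded.
Among candidates, latest end is Sun 18:00 → standup.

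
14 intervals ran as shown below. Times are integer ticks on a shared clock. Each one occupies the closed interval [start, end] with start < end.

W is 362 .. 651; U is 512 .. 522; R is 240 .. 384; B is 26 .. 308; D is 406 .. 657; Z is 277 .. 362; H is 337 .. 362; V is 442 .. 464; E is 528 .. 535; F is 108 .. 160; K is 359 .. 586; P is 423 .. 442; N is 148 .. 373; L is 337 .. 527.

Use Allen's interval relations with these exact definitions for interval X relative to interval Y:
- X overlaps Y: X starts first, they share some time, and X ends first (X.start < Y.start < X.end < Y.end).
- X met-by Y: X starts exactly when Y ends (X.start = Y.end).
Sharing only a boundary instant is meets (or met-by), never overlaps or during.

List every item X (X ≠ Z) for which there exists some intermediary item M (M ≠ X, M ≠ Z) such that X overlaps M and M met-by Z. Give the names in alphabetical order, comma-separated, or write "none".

K, L, N, R

Target Z = [277, 362].
Intermediaries M with M met-by Z: W.
Via W — items with X overlaps W: K, L, N, R.
Union: K, L, N, R.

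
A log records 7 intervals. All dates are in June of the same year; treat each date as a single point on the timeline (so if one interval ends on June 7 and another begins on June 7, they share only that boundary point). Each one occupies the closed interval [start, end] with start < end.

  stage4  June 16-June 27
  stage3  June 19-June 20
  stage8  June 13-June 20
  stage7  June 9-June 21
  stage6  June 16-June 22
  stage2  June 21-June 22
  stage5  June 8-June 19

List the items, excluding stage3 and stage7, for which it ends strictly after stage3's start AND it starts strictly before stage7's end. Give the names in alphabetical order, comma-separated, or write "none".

Conditions: its end is strictly after stage3's start (X.end > June 19) AND its start is strictly before stage7's end (X.start < June 21).
stage2: end June 22 > June 19? ✓; start June 21 < June 21? ✗ → no.
stage4: end June 27 > June 19? ✓; start June 16 < June 21? ✓ → yes.
stage5: end June 19 > June 19? ✗; start June 8 < June 21? ✓ → no.
stage6: end June 22 > June 19? ✓; start June 16 < June 21? ✓ → yes.
stage8: end June 20 > June 19? ✓; start June 13 < June 21? ✓ → yes.
Result: stage4, stage6, stage8.

stage4, stage6, stage8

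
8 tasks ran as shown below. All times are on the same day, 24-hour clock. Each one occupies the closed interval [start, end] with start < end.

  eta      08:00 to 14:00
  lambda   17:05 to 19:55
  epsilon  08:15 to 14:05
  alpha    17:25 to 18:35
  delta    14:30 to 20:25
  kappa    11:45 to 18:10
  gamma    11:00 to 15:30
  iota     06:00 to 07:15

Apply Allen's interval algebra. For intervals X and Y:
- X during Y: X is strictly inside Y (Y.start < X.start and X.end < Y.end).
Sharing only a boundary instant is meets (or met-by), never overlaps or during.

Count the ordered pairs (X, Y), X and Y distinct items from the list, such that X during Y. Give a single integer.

Checking all 56 ordered pairs for relation 'during'; matching pairs in alphabetical order:
(alpha, delta): alpha during delta ✓
(alpha, lambda): alpha during lambda ✓
(lambda, delta): lambda during delta ✓
Count: 3.

3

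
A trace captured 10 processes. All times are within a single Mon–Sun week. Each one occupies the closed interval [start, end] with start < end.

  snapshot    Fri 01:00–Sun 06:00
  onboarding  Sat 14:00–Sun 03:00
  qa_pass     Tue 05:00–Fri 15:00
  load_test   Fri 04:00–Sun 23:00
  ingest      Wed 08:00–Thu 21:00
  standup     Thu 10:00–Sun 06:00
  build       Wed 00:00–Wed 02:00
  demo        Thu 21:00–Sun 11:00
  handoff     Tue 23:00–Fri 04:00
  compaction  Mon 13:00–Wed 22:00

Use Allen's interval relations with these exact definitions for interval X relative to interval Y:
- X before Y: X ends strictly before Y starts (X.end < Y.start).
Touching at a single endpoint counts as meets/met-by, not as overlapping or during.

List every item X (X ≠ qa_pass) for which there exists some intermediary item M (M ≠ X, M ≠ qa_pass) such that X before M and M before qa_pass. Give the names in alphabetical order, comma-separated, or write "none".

Target qa_pass = [Tue 05:00, Fri 15:00].
Intermediaries M with M before qa_pass: none.
Union: none.

none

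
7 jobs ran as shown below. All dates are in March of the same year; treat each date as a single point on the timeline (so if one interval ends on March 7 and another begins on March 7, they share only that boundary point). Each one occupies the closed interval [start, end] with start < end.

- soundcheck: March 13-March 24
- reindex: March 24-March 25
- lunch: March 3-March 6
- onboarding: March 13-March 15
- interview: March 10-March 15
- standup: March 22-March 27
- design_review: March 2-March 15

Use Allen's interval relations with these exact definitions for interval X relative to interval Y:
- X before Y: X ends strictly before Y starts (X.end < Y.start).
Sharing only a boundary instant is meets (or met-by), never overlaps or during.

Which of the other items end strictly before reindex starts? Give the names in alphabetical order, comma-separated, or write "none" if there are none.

design_review, interview, lunch, onboarding

Target reindex = [March 24, March 25].
design_review [March 2, March 15] → before → yes.
interview [March 10, March 15] → before → yes.
lunch [March 3, March 6] → before → yes.
onboarding [March 13, March 15] → before → yes.
soundcheck [March 13, March 24] → meets → no.
standup [March 22, March 27] → contains → no.
Result: design_review, interview, lunch, onboarding.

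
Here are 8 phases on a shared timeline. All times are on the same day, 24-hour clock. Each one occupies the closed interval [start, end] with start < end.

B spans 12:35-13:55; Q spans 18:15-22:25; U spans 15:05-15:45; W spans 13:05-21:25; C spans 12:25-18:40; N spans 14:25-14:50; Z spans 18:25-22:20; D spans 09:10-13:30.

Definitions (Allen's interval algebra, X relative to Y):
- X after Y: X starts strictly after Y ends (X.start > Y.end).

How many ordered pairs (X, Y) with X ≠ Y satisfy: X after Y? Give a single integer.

13

Checking all 56 ordered pairs for relation 'after'; matching pairs in alphabetical order:
(N, B): N after B ✓
(N, D): N after D ✓
(Q, B): Q after B ✓
(Q, D): Q after D ✓
(Q, N): Q after N ✓
(Q, U): Q after U ✓
(U, B): U after B ✓
(U, D): U after D ✓
(U, N): U after N ✓
(Z, B): Z after B ✓
(Z, D): Z after D ✓
(Z, N): Z after N ✓
(Z, U): Z after U ✓
Count: 13.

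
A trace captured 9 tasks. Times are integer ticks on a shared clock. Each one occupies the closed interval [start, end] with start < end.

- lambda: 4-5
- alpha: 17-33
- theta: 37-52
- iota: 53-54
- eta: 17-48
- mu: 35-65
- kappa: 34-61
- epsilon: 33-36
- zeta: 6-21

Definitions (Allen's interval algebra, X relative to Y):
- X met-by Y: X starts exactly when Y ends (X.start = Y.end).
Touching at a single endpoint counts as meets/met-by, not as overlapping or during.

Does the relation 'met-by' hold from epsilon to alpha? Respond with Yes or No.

epsilon = [33, 36], alpha = [17, 33].
Actual relation of epsilon to alpha: met-by.
Asked whether 'met-by' holds → Yes.

Yes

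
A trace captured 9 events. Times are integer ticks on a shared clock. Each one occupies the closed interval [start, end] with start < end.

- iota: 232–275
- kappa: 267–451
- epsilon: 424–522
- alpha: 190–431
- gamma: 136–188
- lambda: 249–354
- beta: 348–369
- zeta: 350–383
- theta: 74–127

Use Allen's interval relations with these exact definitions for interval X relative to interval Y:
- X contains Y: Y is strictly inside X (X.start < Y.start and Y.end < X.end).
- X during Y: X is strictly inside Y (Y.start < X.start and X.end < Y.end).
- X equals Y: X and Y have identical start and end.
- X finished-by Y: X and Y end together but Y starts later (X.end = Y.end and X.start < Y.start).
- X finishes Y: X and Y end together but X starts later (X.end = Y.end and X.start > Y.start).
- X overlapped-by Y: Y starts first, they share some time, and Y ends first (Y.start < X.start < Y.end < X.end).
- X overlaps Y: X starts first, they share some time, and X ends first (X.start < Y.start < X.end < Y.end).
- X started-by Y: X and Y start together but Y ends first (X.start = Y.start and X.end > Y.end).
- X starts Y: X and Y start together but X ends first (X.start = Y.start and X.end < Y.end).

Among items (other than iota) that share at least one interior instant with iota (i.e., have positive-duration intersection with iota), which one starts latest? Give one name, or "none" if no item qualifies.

Target iota = [232, 275].
alpha [190, 431] → contains → candidate.
beta [348, 369] → after → excluded.
epsilon [424, 522] → after → excluded.
gamma [136, 188] → before → excluded.
kappa [267, 451] → overlapped-by → candidate.
lambda [249, 354] → overlapped-by → candidate.
theta [74, 127] → before → excluded.
zeta [350, 383] → after → excluded.
Among candidates, latest start is 267 → kappa.

kappa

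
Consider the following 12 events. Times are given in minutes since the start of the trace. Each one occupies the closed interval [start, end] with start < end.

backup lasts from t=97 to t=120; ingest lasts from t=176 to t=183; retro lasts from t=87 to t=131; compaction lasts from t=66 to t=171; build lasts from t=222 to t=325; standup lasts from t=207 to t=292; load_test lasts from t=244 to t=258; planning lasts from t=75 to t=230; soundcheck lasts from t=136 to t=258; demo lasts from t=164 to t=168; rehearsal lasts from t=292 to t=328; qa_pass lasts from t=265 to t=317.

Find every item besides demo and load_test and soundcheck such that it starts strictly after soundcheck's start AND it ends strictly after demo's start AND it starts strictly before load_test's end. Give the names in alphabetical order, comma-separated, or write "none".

build, ingest, standup

Conditions: its start is strictly after soundcheck's start (X.start > t=136) AND its end is strictly after demo's start (X.end > t=164) AND its start is strictly before load_test's end (X.start < t=258).
backup: start t=97 > t=136? ✗; end t=120 > t=164? ✗; start t=97 < t=258? ✓ → no.
build: start t=222 > t=136? ✓; end t=325 > t=164? ✓; start t=222 < t=258? ✓ → yes.
compaction: start t=66 > t=136? ✗; end t=171 > t=164? ✓; start t=66 < t=258? ✓ → no.
ingest: start t=176 > t=136? ✓; end t=183 > t=164? ✓; start t=176 < t=258? ✓ → yes.
planning: start t=75 > t=136? ✗; end t=230 > t=164? ✓; start t=75 < t=258? ✓ → no.
qa_pass: start t=265 > t=136? ✓; end t=317 > t=164? ✓; start t=265 < t=258? ✗ → no.
rehearsal: start t=292 > t=136? ✓; end t=328 > t=164? ✓; start t=292 < t=258? ✗ → no.
retro: start t=87 > t=136? ✗; end t=131 > t=164? ✗; start t=87 < t=258? ✓ → no.
standup: start t=207 > t=136? ✓; end t=292 > t=164? ✓; start t=207 < t=258? ✓ → yes.
Result: build, ingest, standup.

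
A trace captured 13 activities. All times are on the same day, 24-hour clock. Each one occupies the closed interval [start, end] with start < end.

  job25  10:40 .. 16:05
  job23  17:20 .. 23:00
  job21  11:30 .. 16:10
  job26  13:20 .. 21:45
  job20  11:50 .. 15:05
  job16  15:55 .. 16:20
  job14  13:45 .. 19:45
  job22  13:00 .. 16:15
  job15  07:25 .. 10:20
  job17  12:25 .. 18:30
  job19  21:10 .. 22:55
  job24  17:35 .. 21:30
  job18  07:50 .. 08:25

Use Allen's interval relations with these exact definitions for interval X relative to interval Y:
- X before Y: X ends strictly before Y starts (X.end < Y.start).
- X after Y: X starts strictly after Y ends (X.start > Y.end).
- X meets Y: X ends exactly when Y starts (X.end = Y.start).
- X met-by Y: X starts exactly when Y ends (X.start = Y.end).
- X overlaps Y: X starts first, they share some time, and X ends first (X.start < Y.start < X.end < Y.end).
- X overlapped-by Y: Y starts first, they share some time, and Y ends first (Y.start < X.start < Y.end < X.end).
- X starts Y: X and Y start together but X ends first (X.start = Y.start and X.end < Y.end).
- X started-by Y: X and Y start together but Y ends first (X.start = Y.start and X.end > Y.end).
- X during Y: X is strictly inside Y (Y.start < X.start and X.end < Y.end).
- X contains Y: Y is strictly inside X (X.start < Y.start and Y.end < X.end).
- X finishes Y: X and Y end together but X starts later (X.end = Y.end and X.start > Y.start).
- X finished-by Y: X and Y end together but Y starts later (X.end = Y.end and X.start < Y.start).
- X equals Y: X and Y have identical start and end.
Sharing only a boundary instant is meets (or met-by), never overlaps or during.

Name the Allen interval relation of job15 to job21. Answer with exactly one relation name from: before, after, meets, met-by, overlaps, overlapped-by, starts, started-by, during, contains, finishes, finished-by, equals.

job15 = [07:25, 10:20]; job21 = [11:30, 16:10].
Compare endpoints: job15.start < job21.start, job15.start < job21.end, job15.end < job21.start, job15.end < job21.end.
That pattern is 'before'.

before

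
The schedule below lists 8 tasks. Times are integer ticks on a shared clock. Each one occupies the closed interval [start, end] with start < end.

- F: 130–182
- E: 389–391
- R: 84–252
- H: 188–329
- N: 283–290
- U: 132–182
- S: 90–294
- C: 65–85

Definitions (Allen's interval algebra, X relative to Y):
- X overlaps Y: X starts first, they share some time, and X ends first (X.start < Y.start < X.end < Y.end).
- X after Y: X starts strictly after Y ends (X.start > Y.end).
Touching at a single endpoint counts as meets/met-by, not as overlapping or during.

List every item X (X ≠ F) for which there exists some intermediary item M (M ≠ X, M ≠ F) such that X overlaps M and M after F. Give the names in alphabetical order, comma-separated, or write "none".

R, S

Target F = [130, 182].
Intermediaries M with M after F: E, H, N.
Via E — items with X overlaps E: none.
Via H — items with X overlaps H: R, S.
Via N — items with X overlaps N: none.
Union: R, S.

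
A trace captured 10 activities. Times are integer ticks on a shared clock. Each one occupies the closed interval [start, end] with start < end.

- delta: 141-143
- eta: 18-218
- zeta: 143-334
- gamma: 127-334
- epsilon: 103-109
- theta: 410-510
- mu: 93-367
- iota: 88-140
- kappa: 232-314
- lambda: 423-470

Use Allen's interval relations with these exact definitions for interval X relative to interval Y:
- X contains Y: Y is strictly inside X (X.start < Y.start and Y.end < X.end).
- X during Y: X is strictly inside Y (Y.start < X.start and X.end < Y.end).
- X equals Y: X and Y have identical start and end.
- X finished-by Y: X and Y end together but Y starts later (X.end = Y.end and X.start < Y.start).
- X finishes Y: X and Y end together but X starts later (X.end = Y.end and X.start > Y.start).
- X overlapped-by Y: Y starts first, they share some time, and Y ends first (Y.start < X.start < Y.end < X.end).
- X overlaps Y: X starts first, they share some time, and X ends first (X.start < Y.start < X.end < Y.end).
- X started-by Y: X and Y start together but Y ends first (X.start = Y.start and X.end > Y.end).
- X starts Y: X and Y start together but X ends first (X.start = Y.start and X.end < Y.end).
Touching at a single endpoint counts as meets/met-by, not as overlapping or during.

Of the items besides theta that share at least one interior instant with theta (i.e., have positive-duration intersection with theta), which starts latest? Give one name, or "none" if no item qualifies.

lambda

Target theta = [410, 510].
delta [141, 143] → before → excluded.
epsilon [103, 109] → before → excluded.
eta [18, 218] → before → excluded.
gamma [127, 334] → before → excluded.
iota [88, 140] → before → excluded.
kappa [232, 314] → before → excluded.
lambda [423, 470] → during → candidate.
mu [93, 367] → before → excluded.
zeta [143, 334] → before → excluded.
Among candidates, latest start is 423 → lambda.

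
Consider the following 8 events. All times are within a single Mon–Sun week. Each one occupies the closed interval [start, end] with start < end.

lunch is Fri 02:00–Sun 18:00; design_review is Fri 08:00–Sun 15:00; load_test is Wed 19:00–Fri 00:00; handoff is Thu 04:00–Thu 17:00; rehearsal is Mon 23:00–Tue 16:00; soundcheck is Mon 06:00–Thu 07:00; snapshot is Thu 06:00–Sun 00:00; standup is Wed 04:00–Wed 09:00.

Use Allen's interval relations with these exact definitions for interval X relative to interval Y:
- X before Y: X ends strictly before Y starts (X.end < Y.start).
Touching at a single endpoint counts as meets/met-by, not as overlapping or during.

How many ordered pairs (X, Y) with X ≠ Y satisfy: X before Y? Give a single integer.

Checking all 56 ordered pairs for relation 'before'; matching pairs in alphabetical order:
(handoff, design_review): handoff before design_review ✓
(handoff, lunch): handoff before lunch ✓
(load_test, design_review): load_test before design_review ✓
(load_test, lunch): load_test before lunch ✓
(rehearsal, design_review): rehearsal before design_review ✓
(rehearsal, handoff): rehearsal before handoff ✓
(rehearsal, load_test): rehearsal before load_test ✓
(rehearsal, lunch): rehearsal before lunch ✓
(rehearsal, snapshot): rehearsal before snapshot ✓
(rehearsal, standup): rehearsal before standup ✓
(soundcheck, design_review): soundcheck before design_review ✓
(soundcheck, lunch): soundcheck before lunch ✓
(standup, design_review): standup before design_review ✓
(standup, handoff): standup before handoff ✓
(standup, load_test): standup before load_test ✓
(standup, lunch): standup before lunch ✓
(standup, snapshot): standup before snapshot ✓
Count: 17.

17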